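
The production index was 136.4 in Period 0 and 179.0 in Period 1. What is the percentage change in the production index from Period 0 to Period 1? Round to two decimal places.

31.23%

Change = (179.0 − 136.4) / 136.4 × 100
       = 42.6 / 136.4 × 100 = 31.2317%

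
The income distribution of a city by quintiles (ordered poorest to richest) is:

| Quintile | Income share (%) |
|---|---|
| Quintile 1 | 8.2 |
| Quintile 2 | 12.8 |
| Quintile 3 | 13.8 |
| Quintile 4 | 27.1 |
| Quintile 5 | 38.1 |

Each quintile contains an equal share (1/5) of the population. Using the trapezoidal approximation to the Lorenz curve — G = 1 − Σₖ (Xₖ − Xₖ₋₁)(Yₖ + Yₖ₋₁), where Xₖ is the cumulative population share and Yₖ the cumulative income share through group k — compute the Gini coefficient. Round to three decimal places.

0.296

Cumulative income shares Yₖ: 0.0820, 0.2100, 0.3480, 0.6190, 1.0000
Σ (Xₖ−Xₖ₋₁)(Yₖ+Yₖ₋₁) = (1/5)(0.0820+0.0000) + (1/5)(0.2100+0.0820) + (1/5)(0.3480+0.2100) + (1/5)(0.6190+0.3480) + (1/5)(1.0000+0.6190)
  = 0.0164 + 0.0584 + 0.1116 + 0.1934 + 0.3238 = 0.7036
G = 1 − 0.7036 = 0.2964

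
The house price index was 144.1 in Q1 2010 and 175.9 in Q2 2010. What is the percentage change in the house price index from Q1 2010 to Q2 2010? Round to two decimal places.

22.07%

Change = (175.9 − 144.1) / 144.1 × 100
       = 31.8 / 144.1 × 100 = 22.0680%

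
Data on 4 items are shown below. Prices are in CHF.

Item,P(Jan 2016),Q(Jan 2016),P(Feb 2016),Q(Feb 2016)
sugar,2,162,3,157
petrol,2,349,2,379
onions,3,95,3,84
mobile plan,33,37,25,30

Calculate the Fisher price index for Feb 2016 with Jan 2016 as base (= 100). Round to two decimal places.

95.55

Laspeyres component (base-period weights):
ΣP(Feb 2016)Q(Jan 2016) = 3×162 + 2×349 + 3×95 + 25×37 = 486 + 698 + 285 + 925 = 2394
ΣP(Jan 2016)Q(Jan 2016) = 2×162 + 2×349 + 3×95 + 33×37 = 324 + 698 + 285 + 1221 = 2528
L = 2394 / 2528 × 100 = 94.6994
Paasche component (current-period weights):
ΣP(Feb 2016)Q(Feb 2016) = 3×157 + 2×379 + 3×84 + 25×30 = 471 + 758 + 252 + 750 = 2231
ΣP(Jan 2016)Q(Feb 2016) = 2×157 + 2×379 + 3×84 + 33×30 = 314 + 758 + 252 + 990 = 2314
P = 2231 / 2314 × 100 = 96.4131
Fisher = √(L × P) = √(94.6994 × 96.4131) = 95.5524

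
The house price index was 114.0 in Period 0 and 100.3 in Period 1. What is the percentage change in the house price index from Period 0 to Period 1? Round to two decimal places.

-12.02%

Change = (100.3 − 114.0) / 114.0 × 100
       = -13.7 / 114.0 × 100 = -12.0175%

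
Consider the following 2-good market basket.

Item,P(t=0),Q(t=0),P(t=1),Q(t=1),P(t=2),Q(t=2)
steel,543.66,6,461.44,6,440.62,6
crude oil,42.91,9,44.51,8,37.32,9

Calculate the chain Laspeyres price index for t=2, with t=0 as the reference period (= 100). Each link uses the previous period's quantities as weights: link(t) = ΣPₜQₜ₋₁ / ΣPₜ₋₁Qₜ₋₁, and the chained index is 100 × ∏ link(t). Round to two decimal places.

81.80

Link t=0→t=1:
ΣP(t=1)Q(t=0) = 461.44×6 + 44.51×9 = 2768.64 + 400.59 = 3169.23
ΣP(t=0)Q(t=0) = 543.66×6 + 42.91×9 = 3261.96 + 386.19 = 3648.15
link = 3169.23/3648.15 = 0.868723
Link t=1→t=2:
ΣP(t=2)Q(t=1) = 440.62×6 + 37.32×8 = 2643.72 + 298.56 = 2942.28
ΣP(t=1)Q(t=1) = 461.44×6 + 44.51×8 = 2768.64 + 356.08 = 3124.72
link = 2942.28/3124.72 = 0.941614
Chained index = 100 × 0.868723 × 0.941614 = 81.8001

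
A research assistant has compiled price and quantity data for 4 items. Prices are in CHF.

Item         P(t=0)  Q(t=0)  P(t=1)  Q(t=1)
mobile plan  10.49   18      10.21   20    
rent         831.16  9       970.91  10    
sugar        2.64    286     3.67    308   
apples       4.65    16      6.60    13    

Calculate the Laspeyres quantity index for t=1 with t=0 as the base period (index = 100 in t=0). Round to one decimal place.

110.5

Laspeyres quantity index uses base-period prices as weights.
ΣP(t=0)·Q(t=1) = 10.49×20 + 831.16×10 + 2.64×308 + 4.65×13 = 209.8 + 8311.6 + 813.12 + 60.45 = 9394.97
ΣP(t=0)·Q(t=0) = 10.49×18 + 831.16×9 + 2.64×286 + 4.65×16 = 188.82 + 7480.44 + 755.04 + 74.4 = 8498.7
Index = 9394.97 / 8498.7 × 100 = 110.5460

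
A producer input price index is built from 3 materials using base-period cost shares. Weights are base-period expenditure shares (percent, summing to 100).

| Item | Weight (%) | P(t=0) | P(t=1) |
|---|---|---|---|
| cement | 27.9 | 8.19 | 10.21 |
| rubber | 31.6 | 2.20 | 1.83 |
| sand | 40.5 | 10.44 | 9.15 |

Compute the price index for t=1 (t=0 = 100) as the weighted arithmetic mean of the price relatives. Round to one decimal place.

cement: 27.9 × (10.21/8.19) = 27.9 × 1.246642 = 34.7813
rubber: 31.6 × (1.83/2.20) = 31.6 × 0.831818 = 26.2855
sand: 40.5 × (9.15/10.44) = 40.5 × 0.876437 = 35.4957
Index = Σ wᵢ·(p₁ᵢ/p₀ᵢ) = 34.7813 + 26.2855 + 35.4957 = 96.5625

96.6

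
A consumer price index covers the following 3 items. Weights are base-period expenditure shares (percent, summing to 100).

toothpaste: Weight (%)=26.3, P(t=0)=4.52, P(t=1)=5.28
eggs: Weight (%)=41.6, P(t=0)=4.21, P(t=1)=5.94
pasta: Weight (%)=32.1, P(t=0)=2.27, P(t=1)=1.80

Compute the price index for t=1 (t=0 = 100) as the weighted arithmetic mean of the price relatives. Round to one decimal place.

114.9

toothpaste: 26.3 × (5.28/4.52) = 26.3 × 1.168142 = 30.7221
eggs: 41.6 × (5.94/4.21) = 41.6 × 1.410926 = 58.6945
pasta: 32.1 × (1.80/2.27) = 32.1 × 0.792952 = 25.4537
Index = Σ wᵢ·(p₁ᵢ/p₀ᵢ) = 30.7221 + 58.6945 + 25.4537 = 114.8704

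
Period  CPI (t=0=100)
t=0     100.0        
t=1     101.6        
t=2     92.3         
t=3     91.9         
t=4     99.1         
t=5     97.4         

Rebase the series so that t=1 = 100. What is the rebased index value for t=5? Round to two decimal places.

Rebased(t=5) = 97.4 / 101.6 × 100 = 95.8661

95.87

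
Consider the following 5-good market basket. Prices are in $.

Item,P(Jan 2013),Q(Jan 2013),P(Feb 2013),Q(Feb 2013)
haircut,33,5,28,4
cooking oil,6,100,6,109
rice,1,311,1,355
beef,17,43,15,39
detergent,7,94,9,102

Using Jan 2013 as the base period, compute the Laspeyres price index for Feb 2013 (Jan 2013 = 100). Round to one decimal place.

Laspeyres price index uses base-period quantities as weights.
ΣP(Feb 2013)·Q(Jan 2013) = 28×5 + 6×100 + 1×311 + 15×43 + 9×94 = 140 + 600 + 311 + 645 + 846 = 2542
ΣP(Jan 2013)·Q(Jan 2013) = 33×5 + 6×100 + 1×311 + 17×43 + 7×94 = 165 + 600 + 311 + 731 + 658 = 2465
Index = 2542 / 2465 × 100 = 103.1237

103.1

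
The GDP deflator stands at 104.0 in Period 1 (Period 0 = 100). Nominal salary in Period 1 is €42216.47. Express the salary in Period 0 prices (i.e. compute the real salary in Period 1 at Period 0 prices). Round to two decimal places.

Real = Nominal ÷ (Index/100) = 42216.47 ÷ (104.0/100)
     = 42216.47 ÷ 1.040 = 40592.7596

40592.76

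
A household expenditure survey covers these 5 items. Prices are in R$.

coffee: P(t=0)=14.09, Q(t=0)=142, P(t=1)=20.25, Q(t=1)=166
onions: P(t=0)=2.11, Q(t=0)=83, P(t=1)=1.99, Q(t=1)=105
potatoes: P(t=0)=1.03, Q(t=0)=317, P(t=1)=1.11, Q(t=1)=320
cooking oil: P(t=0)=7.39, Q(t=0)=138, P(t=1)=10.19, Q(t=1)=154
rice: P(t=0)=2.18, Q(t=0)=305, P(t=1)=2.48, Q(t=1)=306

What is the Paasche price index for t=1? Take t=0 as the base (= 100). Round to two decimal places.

133.19

Paasche price index uses current-period quantities as weights.
ΣP(t=1)·Q(t=1) = 20.25×166 + 1.99×105 + 1.11×320 + 10.19×154 + 2.48×306 = 3361.5 + 208.95 + 355.2 + 1569.26 + 758.88 = 6253.79
ΣP(t=0)·Q(t=1) = 14.09×166 + 2.11×105 + 1.03×320 + 7.39×154 + 2.18×306 = 2338.94 + 221.55 + 329.6 + 1138.06 + 667.08 = 4695.23
Index = 6253.79 / 4695.23 × 100 = 133.1945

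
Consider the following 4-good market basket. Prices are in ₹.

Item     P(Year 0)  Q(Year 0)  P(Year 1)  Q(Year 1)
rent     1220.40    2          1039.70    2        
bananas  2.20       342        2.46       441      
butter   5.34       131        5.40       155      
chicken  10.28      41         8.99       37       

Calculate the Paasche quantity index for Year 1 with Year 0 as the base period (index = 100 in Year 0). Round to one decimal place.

108.4

Paasche quantity index uses current-period prices as weights.
ΣP(Year 1)·Q(Year 1) = 1039.70×2 + 2.46×441 + 5.40×155 + 8.99×37 = 2079.4 + 1084.86 + 837 + 332.63 = 4333.89
ΣP(Year 1)·Q(Year 0) = 1039.70×2 + 2.46×342 + 5.40×131 + 8.99×41 = 2079.4 + 841.32 + 707.4 + 368.59 = 3996.71
Index = 4333.89 / 3996.71 × 100 = 108.4364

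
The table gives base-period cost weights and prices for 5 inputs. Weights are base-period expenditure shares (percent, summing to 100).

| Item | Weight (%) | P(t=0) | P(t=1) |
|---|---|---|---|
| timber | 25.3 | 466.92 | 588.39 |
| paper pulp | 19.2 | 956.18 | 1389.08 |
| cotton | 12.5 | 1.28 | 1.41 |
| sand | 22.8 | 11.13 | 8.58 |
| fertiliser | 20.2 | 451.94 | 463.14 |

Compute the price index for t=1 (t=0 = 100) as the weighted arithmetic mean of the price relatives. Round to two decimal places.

timber: 25.3 × (588.39/466.92) = 25.3 × 1.260152 = 31.8818
paper pulp: 19.2 × (1389.08/956.18) = 19.2 × 1.452739 = 27.8926
cotton: 12.5 × (1.41/1.28) = 12.5 × 1.101562 = 13.7695
sand: 22.8 × (8.58/11.13) = 22.8 × 0.770889 = 17.5763
fertiliser: 20.2 × (463.14/451.94) = 20.2 × 1.024782 = 20.7006
Index = Σ wᵢ·(p₁ᵢ/p₀ᵢ) = 31.8818 + 27.8926 + 13.7695 + 17.5763 + 20.7006 = 111.8208

111.82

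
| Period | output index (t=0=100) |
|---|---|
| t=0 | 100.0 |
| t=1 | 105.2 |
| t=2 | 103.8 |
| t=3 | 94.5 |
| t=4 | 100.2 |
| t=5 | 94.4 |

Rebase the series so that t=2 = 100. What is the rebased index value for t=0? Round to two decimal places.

96.34

Rebased(t=0) = 100.0 / 103.8 × 100 = 96.3391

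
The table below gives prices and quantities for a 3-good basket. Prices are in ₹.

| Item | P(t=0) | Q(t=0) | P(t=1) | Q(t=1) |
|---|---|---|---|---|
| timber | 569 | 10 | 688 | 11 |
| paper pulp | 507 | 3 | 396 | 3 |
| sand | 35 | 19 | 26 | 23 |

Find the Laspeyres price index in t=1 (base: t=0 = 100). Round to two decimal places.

Laspeyres price index uses base-period quantities as weights.
ΣP(t=1)·Q(t=0) = 688×10 + 396×3 + 26×19 = 6880 + 1188 + 494 = 8562
ΣP(t=0)·Q(t=0) = 569×10 + 507×3 + 35×19 = 5690 + 1521 + 665 = 7876
Index = 8562 / 7876 × 100 = 108.7100

108.71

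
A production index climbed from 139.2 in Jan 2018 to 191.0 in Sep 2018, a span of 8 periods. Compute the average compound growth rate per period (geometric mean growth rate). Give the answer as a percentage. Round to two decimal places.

Growth factor = (191.0/139.2)^(1/8) = (1.372126)^(1/8) = 1.040338
Growth rate = 1.040338 − 1 = 0.040338 = 4.0338%

4.03%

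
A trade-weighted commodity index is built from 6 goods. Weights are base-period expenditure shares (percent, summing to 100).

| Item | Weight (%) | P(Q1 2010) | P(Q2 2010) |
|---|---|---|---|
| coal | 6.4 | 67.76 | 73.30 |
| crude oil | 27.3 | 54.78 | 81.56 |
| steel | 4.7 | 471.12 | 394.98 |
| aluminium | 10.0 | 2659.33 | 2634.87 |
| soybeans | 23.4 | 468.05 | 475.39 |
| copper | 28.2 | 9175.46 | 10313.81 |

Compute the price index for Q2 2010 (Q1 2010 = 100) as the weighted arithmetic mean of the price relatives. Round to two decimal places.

coal: 6.4 × (73.30/67.76) = 6.4 × 1.081759 = 6.9233
crude oil: 27.3 × (81.56/54.78) = 27.3 × 1.488865 = 40.6460
steel: 4.7 × (394.98/471.12) = 4.7 × 0.838385 = 3.9404
aluminium: 10.0 × (2634.87/2659.33) = 10.0 × 0.990802 = 9.9080
soybeans: 23.4 × (475.39/468.05) = 23.4 × 1.015682 = 23.7670
copper: 28.2 × (10313.81/9175.46) = 28.2 × 1.124065 = 31.6986
Index = Σ wᵢ·(p₁ᵢ/p₀ᵢ) = 6.9233 + 40.6460 + 3.9404 + 9.9080 + 23.7670 + 31.6986 = 116.8833

116.88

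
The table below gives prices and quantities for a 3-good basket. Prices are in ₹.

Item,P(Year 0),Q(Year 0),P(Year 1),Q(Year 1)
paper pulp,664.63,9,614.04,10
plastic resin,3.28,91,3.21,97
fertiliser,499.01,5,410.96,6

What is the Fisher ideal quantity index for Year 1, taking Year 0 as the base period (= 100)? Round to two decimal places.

Laspeyres component (base-period weights):
ΣP(Year 0)Q(Year 1) = 664.63×10 + 3.28×97 + 499.01×6 = 6646.3 + 318.16 + 2994.06 = 9958.52
ΣP(Year 0)Q(Year 0) = 664.63×9 + 3.28×91 + 499.01×5 = 5981.67 + 298.48 + 2495.05 = 8775.2
L = 9958.52 / 8775.2 × 100 = 113.4848
Paasche component (current-period weights):
ΣP(Year 1)Q(Year 1) = 614.04×10 + 3.21×97 + 410.96×6 = 6140.4 + 311.37 + 2465.76 = 8917.53
ΣP(Year 1)Q(Year 0) = 614.04×9 + 3.21×91 + 410.96×5 = 5526.36 + 292.11 + 2054.8 = 7873.27
P = 8917.53 / 7873.27 × 100 = 113.2634
Fisher = √(L × P) = √(113.4848 × 113.2634) = 113.3740

113.37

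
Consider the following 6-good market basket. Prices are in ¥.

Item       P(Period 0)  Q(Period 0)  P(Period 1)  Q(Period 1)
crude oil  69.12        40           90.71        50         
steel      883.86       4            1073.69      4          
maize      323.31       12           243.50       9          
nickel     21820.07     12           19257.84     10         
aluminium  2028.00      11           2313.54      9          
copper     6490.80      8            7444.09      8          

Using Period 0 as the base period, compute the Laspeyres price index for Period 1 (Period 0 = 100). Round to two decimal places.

94.42

Laspeyres price index uses base-period quantities as weights.
ΣP(Period 1)·Q(Period 0) = 90.71×40 + 1073.69×4 + 243.50×12 + 19257.84×12 + 2313.54×11 + 7444.09×8 = 3628.4 + 4294.76 + 2922 + 231094.08 + 25448.94 + 59552.72 = 326940.9
ΣP(Period 0)·Q(Period 0) = 69.12×40 + 883.86×4 + 323.31×12 + 21820.07×12 + 2028.00×11 + 6490.80×8 = 2764.8 + 3535.44 + 3879.72 + 261840.84 + 22308 + 51926.4 = 346255.2
Index = 326940.9 / 346255.2 × 100 = 94.4219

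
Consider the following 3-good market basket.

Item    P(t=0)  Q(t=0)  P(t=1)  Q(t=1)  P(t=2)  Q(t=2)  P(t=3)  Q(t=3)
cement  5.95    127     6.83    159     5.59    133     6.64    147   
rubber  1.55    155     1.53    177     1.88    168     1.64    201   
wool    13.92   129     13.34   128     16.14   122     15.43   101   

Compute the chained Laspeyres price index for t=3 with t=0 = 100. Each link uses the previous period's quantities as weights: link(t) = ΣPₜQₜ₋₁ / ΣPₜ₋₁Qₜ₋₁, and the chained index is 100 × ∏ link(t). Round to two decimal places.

Link t=0→t=1:
ΣP(t=1)Q(t=0) = 6.83×127 + 1.53×155 + 13.34×129 = 867.41 + 237.15 + 1720.86 = 2825.42
ΣP(t=0)Q(t=0) = 5.95×127 + 1.55×155 + 13.92×129 = 755.65 + 240.25 + 1795.68 = 2791.58
link = 2825.42/2791.58 = 1.012122
Link t=1→t=2:
ΣP(t=2)Q(t=1) = 5.59×159 + 1.88×177 + 16.14×128 = 888.81 + 332.76 + 2065.92 = 3287.49
ΣP(t=1)Q(t=1) = 6.83×159 + 1.53×177 + 13.34×128 = 1085.97 + 270.81 + 1707.52 = 3064.3
link = 3287.49/3064.3 = 1.072836
Link t=2→t=3:
ΣP(t=3)Q(t=2) = 6.64×133 + 1.64×168 + 15.43×122 = 883.12 + 275.52 + 1882.46 = 3041.1
ΣP(t=2)Q(t=2) = 5.59×133 + 1.88×168 + 16.14×122 = 743.47 + 315.84 + 1969.08 = 3028.39
link = 3041.1/3028.39 = 1.004197
Chained index = 100 × 1.012122 × 1.072836 × 1.004197 = 109.0398

109.04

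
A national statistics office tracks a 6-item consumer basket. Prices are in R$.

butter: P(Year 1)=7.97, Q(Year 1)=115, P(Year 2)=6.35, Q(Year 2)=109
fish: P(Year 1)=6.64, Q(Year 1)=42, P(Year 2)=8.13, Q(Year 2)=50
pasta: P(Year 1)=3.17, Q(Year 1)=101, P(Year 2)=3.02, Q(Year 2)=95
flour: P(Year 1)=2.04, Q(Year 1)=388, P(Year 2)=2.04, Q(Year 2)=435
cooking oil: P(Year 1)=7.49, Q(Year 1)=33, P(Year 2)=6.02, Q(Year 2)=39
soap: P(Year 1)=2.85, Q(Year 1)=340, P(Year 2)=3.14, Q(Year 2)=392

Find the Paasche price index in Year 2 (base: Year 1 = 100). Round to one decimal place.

Paasche price index uses current-period quantities as weights.
ΣP(Year 2)·Q(Year 2) = 6.35×109 + 8.13×50 + 3.02×95 + 2.04×435 + 6.02×39 + 3.14×392 = 692.15 + 406.5 + 286.9 + 887.4 + 234.78 + 1230.88 = 3738.61
ΣP(Year 1)·Q(Year 2) = 7.97×109 + 6.64×50 + 3.17×95 + 2.04×435 + 7.49×39 + 2.85×392 = 868.73 + 332 + 301.15 + 887.4 + 292.11 + 1117.2 = 3798.59
Index = 3738.61 / 3798.59 × 100 = 98.4210

98.4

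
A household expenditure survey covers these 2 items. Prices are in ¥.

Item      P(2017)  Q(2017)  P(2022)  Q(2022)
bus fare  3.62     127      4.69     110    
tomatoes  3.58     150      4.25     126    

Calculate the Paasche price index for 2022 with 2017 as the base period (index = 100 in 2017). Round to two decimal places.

123.80

Paasche price index uses current-period quantities as weights.
ΣP(2022)·Q(2022) = 4.69×110 + 4.25×126 = 515.9 + 535.5 = 1051.4
ΣP(2017)·Q(2022) = 3.62×110 + 3.58×126 = 398.2 + 451.08 = 849.28
Index = 1051.4 / 849.28 × 100 = 123.7990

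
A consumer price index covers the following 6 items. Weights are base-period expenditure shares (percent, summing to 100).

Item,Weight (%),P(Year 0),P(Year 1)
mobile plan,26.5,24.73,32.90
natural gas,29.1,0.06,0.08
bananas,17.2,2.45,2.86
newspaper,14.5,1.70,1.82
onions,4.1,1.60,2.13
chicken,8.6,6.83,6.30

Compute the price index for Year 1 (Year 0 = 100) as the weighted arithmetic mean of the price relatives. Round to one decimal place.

mobile plan: 26.5 × (32.90/24.73) = 26.5 × 1.330368 = 35.2548
natural gas: 29.1 × (0.08/0.06) = 29.1 × 1.333333 = 38.8000
bananas: 17.2 × (2.86/2.45) = 17.2 × 1.167347 = 20.0784
newspaper: 14.5 × (1.82/1.70) = 14.5 × 1.070588 = 15.5235
onions: 4.1 × (2.13/1.60) = 4.1 × 1.331250 = 5.4581
chicken: 8.6 × (6.30/6.83) = 8.6 × 0.922401 = 7.9327
Index = Σ wᵢ·(p₁ᵢ/p₀ᵢ) = 35.2548 + 38.8000 + 20.0784 + 15.5235 + 5.4581 + 7.9327 = 123.0474

123.0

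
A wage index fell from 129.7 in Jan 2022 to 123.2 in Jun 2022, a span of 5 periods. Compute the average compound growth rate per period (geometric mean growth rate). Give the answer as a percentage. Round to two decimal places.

Growth factor = (123.2/129.7)^(1/5) = (0.949884)^(1/5) = 0.989770
Growth rate = 0.989770 − 1 = -0.010230 = -1.0230%

-1.02%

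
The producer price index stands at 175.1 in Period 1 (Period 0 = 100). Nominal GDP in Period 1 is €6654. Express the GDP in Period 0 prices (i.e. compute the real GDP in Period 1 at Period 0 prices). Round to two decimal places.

Real = Nominal ÷ (Index/100) = 6654 ÷ (175.1/100)
     = 6654 ÷ 1.751 = 3800.1142

3800.11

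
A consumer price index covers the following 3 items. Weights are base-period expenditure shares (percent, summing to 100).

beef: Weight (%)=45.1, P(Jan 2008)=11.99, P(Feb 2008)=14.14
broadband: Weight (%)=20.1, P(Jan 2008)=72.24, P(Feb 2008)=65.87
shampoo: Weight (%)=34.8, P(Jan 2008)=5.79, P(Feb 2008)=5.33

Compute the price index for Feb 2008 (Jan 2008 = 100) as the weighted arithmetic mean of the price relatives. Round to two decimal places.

103.55

beef: 45.1 × (14.14/11.99) = 45.1 × 1.179316 = 53.1872
broadband: 20.1 × (65.87/72.24) = 20.1 × 0.911822 = 18.3276
shampoo: 34.8 × (5.33/5.79) = 34.8 × 0.920553 = 32.0352
Index = Σ wᵢ·(p₁ᵢ/p₀ᵢ) = 53.1872 + 18.3276 + 32.0352 = 103.5500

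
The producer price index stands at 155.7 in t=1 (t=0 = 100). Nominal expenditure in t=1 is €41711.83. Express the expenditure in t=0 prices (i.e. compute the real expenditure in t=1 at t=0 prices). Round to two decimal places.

Real = Nominal ÷ (Index/100) = 41711.83 ÷ (155.7/100)
     = 41711.83 ÷ 1.557 = 26789.8715

26789.87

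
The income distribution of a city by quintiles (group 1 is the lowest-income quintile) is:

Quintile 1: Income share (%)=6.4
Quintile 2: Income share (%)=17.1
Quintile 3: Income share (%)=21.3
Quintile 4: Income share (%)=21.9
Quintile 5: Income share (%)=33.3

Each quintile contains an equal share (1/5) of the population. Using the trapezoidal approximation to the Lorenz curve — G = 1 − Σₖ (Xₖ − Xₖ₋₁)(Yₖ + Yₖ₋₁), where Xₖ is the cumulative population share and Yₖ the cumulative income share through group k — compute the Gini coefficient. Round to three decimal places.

Cumulative income shares Yₖ: 0.0640, 0.2350, 0.4480, 0.6670, 1.0000
Σ (Xₖ−Xₖ₋₁)(Yₖ+Yₖ₋₁) = (1/5)(0.0640+0.0000) + (1/5)(0.2350+0.0640) + (1/5)(0.4480+0.2350) + (1/5)(0.6670+0.4480) + (1/5)(1.0000+0.6670)
  = 0.0128 + 0.0598 + 0.1366 + 0.2230 + 0.3334 = 0.7656
G = 1 − 0.7656 = 0.2344

0.234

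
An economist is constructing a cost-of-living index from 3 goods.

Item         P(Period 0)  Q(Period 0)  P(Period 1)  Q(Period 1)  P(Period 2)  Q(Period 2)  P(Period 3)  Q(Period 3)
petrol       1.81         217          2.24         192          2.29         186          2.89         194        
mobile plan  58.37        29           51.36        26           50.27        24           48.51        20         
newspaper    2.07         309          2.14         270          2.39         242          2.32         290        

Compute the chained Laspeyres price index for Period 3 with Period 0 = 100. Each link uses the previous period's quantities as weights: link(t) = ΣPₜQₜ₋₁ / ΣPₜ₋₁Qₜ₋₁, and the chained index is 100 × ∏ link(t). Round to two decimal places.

101.11

Link Period 0→Period 1:
ΣP(Period 1)Q(Period 0) = 2.24×217 + 51.36×29 + 2.14×309 = 486.08 + 1489.44 + 661.26 = 2636.78
ΣP(Period 0)Q(Period 0) = 1.81×217 + 58.37×29 + 2.07×309 = 392.77 + 1692.73 + 639.63 = 2725.13
link = 2636.78/2725.13 = 0.967580
Link Period 1→Period 2:
ΣP(Period 2)Q(Period 1) = 2.29×192 + 50.27×26 + 2.39×270 = 439.68 + 1307.02 + 645.3 = 2392
ΣP(Period 1)Q(Period 1) = 2.24×192 + 51.36×26 + 2.14×270 = 430.08 + 1335.36 + 577.8 = 2343.24
link = 2392/2343.24 = 1.020809
Link Period 2→Period 3:
ΣP(Period 3)Q(Period 2) = 2.89×186 + 48.51×24 + 2.32×242 = 537.54 + 1164.24 + 561.44 = 2263.22
ΣP(Period 2)Q(Period 2) = 2.29×186 + 50.27×24 + 2.39×242 = 425.94 + 1206.48 + 578.38 = 2210.8
link = 2263.22/2210.8 = 1.023711
Chained index = 100 × 0.967580 × 1.020809 × 1.023711 = 101.1133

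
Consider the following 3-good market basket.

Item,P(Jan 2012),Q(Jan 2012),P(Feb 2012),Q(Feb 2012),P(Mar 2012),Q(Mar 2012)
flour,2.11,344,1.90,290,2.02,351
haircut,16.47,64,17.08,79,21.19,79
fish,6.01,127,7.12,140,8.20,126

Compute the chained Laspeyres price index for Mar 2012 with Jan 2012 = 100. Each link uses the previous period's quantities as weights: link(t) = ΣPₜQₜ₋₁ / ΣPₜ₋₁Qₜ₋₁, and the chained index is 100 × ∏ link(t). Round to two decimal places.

122.61

Link Jan 2012→Feb 2012:
ΣP(Feb 2012)Q(Jan 2012) = 1.90×344 + 17.08×64 + 7.12×127 = 653.6 + 1093.12 + 904.24 = 2650.96
ΣP(Jan 2012)Q(Jan 2012) = 2.11×344 + 16.47×64 + 6.01×127 = 725.84 + 1054.08 + 763.27 = 2543.19
link = 2650.96/2543.19 = 1.042376
Link Feb 2012→Mar 2012:
ΣP(Mar 2012)Q(Feb 2012) = 2.02×290 + 21.19×79 + 8.20×140 = 585.8 + 1674.01 + 1148 = 3407.81
ΣP(Feb 2012)Q(Feb 2012) = 1.90×290 + 17.08×79 + 7.12×140 = 551 + 1349.32 + 996.8 = 2897.12
link = 3407.81/2897.12 = 1.176275
Chained index = 100 × 1.042376 × 1.176275 = 122.6121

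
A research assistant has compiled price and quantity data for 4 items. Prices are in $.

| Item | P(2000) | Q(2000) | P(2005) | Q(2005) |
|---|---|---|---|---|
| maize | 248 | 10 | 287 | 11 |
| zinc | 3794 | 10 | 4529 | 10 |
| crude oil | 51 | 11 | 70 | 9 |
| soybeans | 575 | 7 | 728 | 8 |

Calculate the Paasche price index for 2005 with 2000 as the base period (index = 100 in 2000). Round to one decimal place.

Paasche price index uses current-period quantities as weights.
ΣP(2005)·Q(2005) = 287×11 + 4529×10 + 70×9 + 728×8 = 3157 + 45290 + 630 + 5824 = 54901
ΣP(2000)·Q(2005) = 248×11 + 3794×10 + 51×9 + 575×8 = 2728 + 37940 + 459 + 4600 = 45727
Index = 54901 / 45727 × 100 = 120.0625

120.1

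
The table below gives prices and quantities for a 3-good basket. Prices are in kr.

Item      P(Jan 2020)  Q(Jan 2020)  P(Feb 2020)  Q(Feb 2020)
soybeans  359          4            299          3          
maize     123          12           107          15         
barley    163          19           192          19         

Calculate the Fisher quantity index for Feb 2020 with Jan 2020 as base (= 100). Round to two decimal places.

100.26

Laspeyres component (base-period weights):
ΣP(Jan 2020)Q(Feb 2020) = 359×3 + 123×15 + 163×19 = 1077 + 1845 + 3097 = 6019
ΣP(Jan 2020)Q(Jan 2020) = 359×4 + 123×12 + 163×19 = 1436 + 1476 + 3097 = 6009
L = 6019 / 6009 × 100 = 100.1664
Paasche component (current-period weights):
ΣP(Feb 2020)Q(Feb 2020) = 299×3 + 107×15 + 192×19 = 897 + 1605 + 3648 = 6150
ΣP(Feb 2020)Q(Jan 2020) = 299×4 + 107×12 + 192×19 = 1196 + 1284 + 3648 = 6128
P = 6150 / 6128 × 100 = 100.3590
Fisher = √(L × P) = √(100.1664 × 100.3590) = 100.2627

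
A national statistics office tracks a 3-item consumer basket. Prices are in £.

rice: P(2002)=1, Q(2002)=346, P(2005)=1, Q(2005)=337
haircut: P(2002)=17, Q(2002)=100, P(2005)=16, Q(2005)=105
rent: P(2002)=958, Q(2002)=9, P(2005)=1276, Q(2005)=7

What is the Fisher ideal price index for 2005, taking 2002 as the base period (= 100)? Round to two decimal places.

124.95

Laspeyres component (base-period weights):
ΣP(2005)Q(2002) = 1×346 + 16×100 + 1276×9 = 346 + 1600 + 11484 = 13430
ΣP(2002)Q(2002) = 1×346 + 17×100 + 958×9 = 346 + 1700 + 8622 = 10668
L = 13430 / 10668 × 100 = 125.8905
Paasche component (current-period weights):
ΣP(2005)Q(2005) = 1×337 + 16×105 + 1276×7 = 337 + 1680 + 8932 = 10949
ΣP(2002)Q(2005) = 1×337 + 17×105 + 958×7 = 337 + 1785 + 6706 = 8828
P = 10949 / 8828 × 100 = 124.0258
Fisher = √(L × P) = √(125.8905 × 124.0258) = 124.9547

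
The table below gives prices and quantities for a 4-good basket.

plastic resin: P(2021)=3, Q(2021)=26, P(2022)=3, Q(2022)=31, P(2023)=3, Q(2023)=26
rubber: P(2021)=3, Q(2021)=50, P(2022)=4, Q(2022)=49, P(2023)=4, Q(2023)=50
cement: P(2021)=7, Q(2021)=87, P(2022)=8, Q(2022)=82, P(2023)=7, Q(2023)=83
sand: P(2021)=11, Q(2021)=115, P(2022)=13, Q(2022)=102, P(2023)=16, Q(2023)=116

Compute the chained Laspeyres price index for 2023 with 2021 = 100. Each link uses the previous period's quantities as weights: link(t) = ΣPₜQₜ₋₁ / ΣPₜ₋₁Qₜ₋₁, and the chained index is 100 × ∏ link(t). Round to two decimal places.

Link 2021→2022:
ΣP(2022)Q(2021) = 3×26 + 4×50 + 8×87 + 13×115 = 78 + 200 + 696 + 1495 = 2469
ΣP(2021)Q(2021) = 3×26 + 3×50 + 7×87 + 11×115 = 78 + 150 + 609 + 1265 = 2102
link = 2469/2102 = 1.174596
Link 2022→2023:
ΣP(2023)Q(2022) = 3×31 + 4×49 + 7×82 + 16×102 = 93 + 196 + 574 + 1632 = 2495
ΣP(2022)Q(2022) = 3×31 + 4×49 + 8×82 + 13×102 = 93 + 196 + 656 + 1326 = 2271
link = 2495/2271 = 1.098635
Chained index = 100 × 1.174596 × 1.098635 = 129.0452

129.05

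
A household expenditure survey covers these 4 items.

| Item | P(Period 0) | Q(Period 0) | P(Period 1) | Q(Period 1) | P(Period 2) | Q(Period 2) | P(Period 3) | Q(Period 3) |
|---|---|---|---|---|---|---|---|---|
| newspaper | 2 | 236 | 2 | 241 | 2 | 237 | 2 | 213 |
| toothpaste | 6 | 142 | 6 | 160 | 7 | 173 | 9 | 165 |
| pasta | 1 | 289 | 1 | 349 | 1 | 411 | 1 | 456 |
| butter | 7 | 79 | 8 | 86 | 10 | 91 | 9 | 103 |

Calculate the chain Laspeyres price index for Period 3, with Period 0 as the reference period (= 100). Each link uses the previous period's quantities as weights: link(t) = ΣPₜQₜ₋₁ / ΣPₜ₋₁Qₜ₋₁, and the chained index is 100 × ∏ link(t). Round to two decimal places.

127.50

Link Period 0→Period 1:
ΣP(Period 1)Q(Period 0) = 2×236 + 6×142 + 1×289 + 8×79 = 472 + 852 + 289 + 632 = 2245
ΣP(Period 0)Q(Period 0) = 2×236 + 6×142 + 1×289 + 7×79 = 472 + 852 + 289 + 553 = 2166
link = 2245/2166 = 1.036473
Link Period 1→Period 2:
ΣP(Period 2)Q(Period 1) = 2×241 + 7×160 + 1×349 + 10×86 = 482 + 1120 + 349 + 860 = 2811
ΣP(Period 1)Q(Period 1) = 2×241 + 6×160 + 1×349 + 8×86 = 482 + 960 + 349 + 688 = 2479
link = 2811/2479 = 1.133925
Link Period 2→Period 3:
ΣP(Period 3)Q(Period 2) = 2×237 + 9×173 + 1×411 + 9×91 = 474 + 1557 + 411 + 819 = 3261
ΣP(Period 2)Q(Period 2) = 2×237 + 7×173 + 1×411 + 10×91 = 474 + 1211 + 411 + 910 = 3006
link = 3261/3006 = 1.084830
Chained index = 100 × 1.036473 × 1.133925 × 1.084830 = 127.4982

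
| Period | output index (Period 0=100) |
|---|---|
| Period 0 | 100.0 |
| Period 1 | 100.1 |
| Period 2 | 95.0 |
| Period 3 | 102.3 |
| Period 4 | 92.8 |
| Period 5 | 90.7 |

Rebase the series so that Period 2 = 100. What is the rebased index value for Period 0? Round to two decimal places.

Rebased(Period 0) = 100.0 / 95.0 × 100 = 105.2632

105.26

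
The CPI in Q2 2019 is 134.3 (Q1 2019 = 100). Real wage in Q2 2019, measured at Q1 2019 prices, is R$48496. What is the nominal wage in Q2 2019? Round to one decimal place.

Nominal = Real × (Index/100) = 48496 × (134.3/100)
        = 48496 × 1.343 = 65130.1280

65130.1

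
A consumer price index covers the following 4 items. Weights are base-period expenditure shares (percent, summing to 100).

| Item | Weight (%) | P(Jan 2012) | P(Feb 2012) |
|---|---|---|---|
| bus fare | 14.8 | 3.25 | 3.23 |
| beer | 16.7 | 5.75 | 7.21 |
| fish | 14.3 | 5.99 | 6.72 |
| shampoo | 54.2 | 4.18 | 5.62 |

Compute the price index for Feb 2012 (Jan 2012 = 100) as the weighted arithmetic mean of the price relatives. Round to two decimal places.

bus fare: 14.8 × (3.23/3.25) = 14.8 × 0.993846 = 14.7089
beer: 16.7 × (7.21/5.75) = 16.7 × 1.253913 = 20.9403
fish: 14.3 × (6.72/5.99) = 14.3 × 1.121870 = 16.0427
shampoo: 54.2 × (5.62/4.18) = 54.2 × 1.344498 = 72.8718
Index = Σ wᵢ·(p₁ᵢ/p₀ᵢ) = 14.7089 + 20.9403 + 16.0427 + 72.8718 = 124.5638

124.56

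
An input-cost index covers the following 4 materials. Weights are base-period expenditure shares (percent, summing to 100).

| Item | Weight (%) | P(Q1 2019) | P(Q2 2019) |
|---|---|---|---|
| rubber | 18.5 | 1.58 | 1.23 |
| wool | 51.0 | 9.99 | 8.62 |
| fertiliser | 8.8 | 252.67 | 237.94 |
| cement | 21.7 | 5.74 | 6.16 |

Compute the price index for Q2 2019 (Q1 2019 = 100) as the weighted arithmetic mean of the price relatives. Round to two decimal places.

89.98

rubber: 18.5 × (1.23/1.58) = 18.5 × 0.778481 = 14.4019
wool: 51.0 × (8.62/9.99) = 51.0 × 0.862863 = 44.0060
fertiliser: 8.8 × (237.94/252.67) = 8.8 × 0.941703 = 8.2870
cement: 21.7 × (6.16/5.74) = 21.7 × 1.073171 = 23.2878
Index = Σ wᵢ·(p₁ᵢ/p₀ᵢ) = 14.4019 + 44.0060 + 8.2870 + 23.2878 = 89.9827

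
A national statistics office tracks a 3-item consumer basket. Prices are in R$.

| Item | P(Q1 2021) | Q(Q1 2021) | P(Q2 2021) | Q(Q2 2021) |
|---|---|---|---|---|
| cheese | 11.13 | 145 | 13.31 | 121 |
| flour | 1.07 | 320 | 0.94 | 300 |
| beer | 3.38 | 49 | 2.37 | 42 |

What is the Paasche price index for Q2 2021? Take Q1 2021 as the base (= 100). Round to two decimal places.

Paasche price index uses current-period quantities as weights.
ΣP(Q2 2021)·Q(Q2 2021) = 13.31×121 + 0.94×300 + 2.37×42 = 1610.51 + 282 + 99.54 = 1992.05
ΣP(Q1 2021)·Q(Q2 2021) = 11.13×121 + 1.07×300 + 3.38×42 = 1346.73 + 321 + 141.96 = 1809.69
Index = 1992.05 / 1809.69 × 100 = 110.0769

110.08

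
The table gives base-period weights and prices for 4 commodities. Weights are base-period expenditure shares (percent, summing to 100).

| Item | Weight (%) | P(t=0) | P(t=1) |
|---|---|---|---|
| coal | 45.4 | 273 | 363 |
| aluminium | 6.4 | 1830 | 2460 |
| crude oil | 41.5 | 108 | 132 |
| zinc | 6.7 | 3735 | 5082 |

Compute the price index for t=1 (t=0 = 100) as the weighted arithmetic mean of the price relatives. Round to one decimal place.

coal: 45.4 × (363/273) = 45.4 × 1.329670 = 60.3670
aluminium: 6.4 × (2460/1830) = 6.4 × 1.344262 = 8.6033
crude oil: 41.5 × (132/108) = 41.5 × 1.222222 = 50.7222
zinc: 6.7 × (5082/3735) = 6.7 × 1.360643 = 9.1163
Index = Σ wᵢ·(p₁ᵢ/p₀ᵢ) = 60.3670 + 8.6033 + 50.7222 + 9.1163 = 128.8088

128.8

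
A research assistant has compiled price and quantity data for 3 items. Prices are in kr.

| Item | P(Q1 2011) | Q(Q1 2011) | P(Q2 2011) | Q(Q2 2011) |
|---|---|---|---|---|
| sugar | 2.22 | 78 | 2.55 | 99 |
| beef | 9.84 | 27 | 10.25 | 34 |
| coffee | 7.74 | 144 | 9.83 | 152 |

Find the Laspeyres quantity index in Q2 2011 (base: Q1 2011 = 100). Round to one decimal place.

111.4

Laspeyres quantity index uses base-period prices as weights.
ΣP(Q1 2011)·Q(Q2 2011) = 2.22×99 + 9.84×34 + 7.74×152 = 219.78 + 334.56 + 1176.48 = 1730.82
ΣP(Q1 2011)·Q(Q1 2011) = 2.22×78 + 9.84×27 + 7.74×144 = 173.16 + 265.68 + 1114.56 = 1553.4
Index = 1730.82 / 1553.4 × 100 = 111.4214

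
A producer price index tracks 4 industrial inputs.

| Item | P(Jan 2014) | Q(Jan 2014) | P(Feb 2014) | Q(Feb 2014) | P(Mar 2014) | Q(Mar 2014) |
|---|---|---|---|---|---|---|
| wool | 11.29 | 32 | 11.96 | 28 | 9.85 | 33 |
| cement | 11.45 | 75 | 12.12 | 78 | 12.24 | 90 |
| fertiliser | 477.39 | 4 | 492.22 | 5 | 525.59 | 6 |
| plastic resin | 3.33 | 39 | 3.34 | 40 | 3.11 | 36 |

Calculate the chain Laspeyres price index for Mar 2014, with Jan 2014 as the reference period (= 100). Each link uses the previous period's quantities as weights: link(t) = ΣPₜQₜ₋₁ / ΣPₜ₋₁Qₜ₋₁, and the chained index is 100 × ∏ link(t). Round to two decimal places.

106.93

Link Jan 2014→Feb 2014:
ΣP(Feb 2014)Q(Jan 2014) = 11.96×32 + 12.12×75 + 492.22×4 + 3.34×39 = 382.72 + 909 + 1968.88 + 130.26 = 3390.86
ΣP(Jan 2014)Q(Jan 2014) = 11.29×32 + 11.45×75 + 477.39×4 + 3.33×39 = 361.28 + 858.75 + 1909.56 + 129.87 = 3259.46
link = 3390.86/3259.46 = 1.040313
Link Feb 2014→Mar 2014:
ΣP(Mar 2014)Q(Feb 2014) = 9.85×28 + 12.24×78 + 525.59×5 + 3.11×40 = 275.8 + 954.72 + 2627.95 + 124.4 = 3982.87
ΣP(Feb 2014)Q(Feb 2014) = 11.96×28 + 12.12×78 + 492.22×5 + 3.34×40 = 334.88 + 945.36 + 2461.1 + 133.6 = 3874.94
link = 3982.87/3874.94 = 1.027853
Chained index = 100 × 1.040313 × 1.027853 = 106.9290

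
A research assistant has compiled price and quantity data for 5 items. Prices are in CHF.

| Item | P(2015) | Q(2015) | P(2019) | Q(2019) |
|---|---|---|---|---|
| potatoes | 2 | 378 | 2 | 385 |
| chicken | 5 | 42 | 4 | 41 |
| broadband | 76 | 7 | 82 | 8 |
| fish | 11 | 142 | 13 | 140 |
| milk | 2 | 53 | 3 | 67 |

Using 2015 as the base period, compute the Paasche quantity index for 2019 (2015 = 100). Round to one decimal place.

103.1

Paasche quantity index uses current-period prices as weights.
ΣP(2019)·Q(2019) = 2×385 + 4×41 + 82×8 + 13×140 + 3×67 = 770 + 164 + 656 + 1820 + 201 = 3611
ΣP(2019)·Q(2015) = 2×378 + 4×42 + 82×7 + 13×142 + 3×53 = 756 + 168 + 574 + 1846 + 159 = 3503
Index = 3611 / 3503 × 100 = 103.0831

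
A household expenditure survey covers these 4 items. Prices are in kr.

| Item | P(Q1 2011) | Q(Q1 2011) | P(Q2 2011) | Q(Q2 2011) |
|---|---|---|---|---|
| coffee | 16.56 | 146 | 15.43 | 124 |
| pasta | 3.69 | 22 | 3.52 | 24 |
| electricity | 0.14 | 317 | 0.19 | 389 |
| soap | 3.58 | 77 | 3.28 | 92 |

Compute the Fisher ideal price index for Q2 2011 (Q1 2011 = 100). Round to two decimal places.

Laspeyres component (base-period weights):
ΣP(Q2 2011)Q(Q1 2011) = 15.43×146 + 3.52×22 + 0.19×317 + 3.28×77 = 2252.78 + 77.44 + 60.23 + 252.56 = 2643.01
ΣP(Q1 2011)Q(Q1 2011) = 16.56×146 + 3.69×22 + 0.14×317 + 3.58×77 = 2417.76 + 81.18 + 44.38 + 275.66 = 2818.98
L = 2643.01 / 2818.98 × 100 = 93.7577
Paasche component (current-period weights):
ΣP(Q2 2011)Q(Q2 2011) = 15.43×124 + 3.52×24 + 0.19×389 + 3.28×92 = 1913.32 + 84.48 + 73.91 + 301.76 = 2373.47
ΣP(Q1 2011)Q(Q2 2011) = 16.56×124 + 3.69×24 + 0.14×389 + 3.58×92 = 2053.44 + 88.56 + 54.46 + 329.36 = 2525.82
P = 2373.47 / 2525.82 × 100 = 93.9683
Fisher = √(L × P) = √(93.7577 × 93.9683) = 93.8629

93.86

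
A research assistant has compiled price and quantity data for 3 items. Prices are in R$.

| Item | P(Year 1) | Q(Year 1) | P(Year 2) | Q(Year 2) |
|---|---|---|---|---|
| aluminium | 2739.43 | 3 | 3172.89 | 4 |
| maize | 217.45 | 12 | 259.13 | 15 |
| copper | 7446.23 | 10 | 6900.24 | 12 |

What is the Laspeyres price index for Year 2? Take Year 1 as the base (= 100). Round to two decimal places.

Laspeyres price index uses base-period quantities as weights.
ΣP(Year 2)·Q(Year 1) = 3172.89×3 + 259.13×12 + 6900.24×10 = 9518.67 + 3109.56 + 69002.4 = 81630.63
ΣP(Year 1)·Q(Year 1) = 2739.43×3 + 217.45×12 + 7446.23×10 = 8218.29 + 2609.4 + 74462.3 = 85289.99
Index = 81630.63 / 85289.99 × 100 = 95.7095

95.71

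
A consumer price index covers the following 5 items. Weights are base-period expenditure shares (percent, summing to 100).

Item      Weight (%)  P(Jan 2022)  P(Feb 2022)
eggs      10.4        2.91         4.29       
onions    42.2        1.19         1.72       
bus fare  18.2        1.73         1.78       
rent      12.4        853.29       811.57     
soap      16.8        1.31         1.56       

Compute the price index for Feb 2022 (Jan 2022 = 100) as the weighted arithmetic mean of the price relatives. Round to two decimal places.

eggs: 10.4 × (4.29/2.91) = 10.4 × 1.474227 = 15.3320
onions: 42.2 × (1.72/1.19) = 42.2 × 1.445378 = 60.9950
bus fare: 18.2 × (1.78/1.73) = 18.2 × 1.028902 = 18.7260
rent: 12.4 × (811.57/853.29) = 12.4 × 0.951107 = 11.7937
soap: 16.8 × (1.56/1.31) = 16.8 × 1.190840 = 20.0061
Index = Σ wᵢ·(p₁ᵢ/p₀ᵢ) = 15.3320 + 60.9950 + 18.7260 + 11.7937 + 20.0061 = 126.8528

126.85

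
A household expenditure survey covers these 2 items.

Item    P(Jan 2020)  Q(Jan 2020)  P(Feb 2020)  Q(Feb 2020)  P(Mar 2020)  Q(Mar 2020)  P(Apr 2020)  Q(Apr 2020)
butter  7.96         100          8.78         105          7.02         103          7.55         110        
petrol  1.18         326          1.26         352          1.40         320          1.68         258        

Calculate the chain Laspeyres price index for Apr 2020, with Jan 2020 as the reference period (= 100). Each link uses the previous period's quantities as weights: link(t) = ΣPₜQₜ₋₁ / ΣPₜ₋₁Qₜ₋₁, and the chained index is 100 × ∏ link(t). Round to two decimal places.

110.43

Link Jan 2020→Feb 2020:
ΣP(Feb 2020)Q(Jan 2020) = 8.78×100 + 1.26×326 = 878 + 410.76 = 1288.76
ΣP(Jan 2020)Q(Jan 2020) = 7.96×100 + 1.18×326 = 796 + 384.68 = 1180.68
link = 1288.76/1180.68 = 1.091540
Link Feb 2020→Mar 2020:
ΣP(Mar 2020)Q(Feb 2020) = 7.02×105 + 1.40×352 = 737.1 + 492.8 = 1229.9
ΣP(Feb 2020)Q(Feb 2020) = 8.78×105 + 1.26×352 = 921.9 + 443.52 = 1365.42
link = 1229.9/1365.42 = 0.900748
Link Mar 2020→Apr 2020:
ΣP(Apr 2020)Q(Mar 2020) = 7.55×103 + 1.68×320 = 777.65 + 537.6 = 1315.25
ΣP(Mar 2020)Q(Mar 2020) = 7.02×103 + 1.40×320 = 723.06 + 448 = 1171.06
link = 1315.25/1171.06 = 1.123128
Chained index = 100 × 1.091540 × 0.900748 × 1.123128 = 110.4263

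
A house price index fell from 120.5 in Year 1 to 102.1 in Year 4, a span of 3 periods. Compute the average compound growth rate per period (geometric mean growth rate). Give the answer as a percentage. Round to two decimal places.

-5.37%

Growth factor = (102.1/120.5)^(1/3) = (0.847303)^(1/3) = 0.946265
Growth rate = 0.946265 − 1 = -0.053735 = -5.3735%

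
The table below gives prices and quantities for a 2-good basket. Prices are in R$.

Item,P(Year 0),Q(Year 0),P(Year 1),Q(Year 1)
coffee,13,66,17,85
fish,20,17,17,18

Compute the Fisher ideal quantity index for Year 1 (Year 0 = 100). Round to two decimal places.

Laspeyres component (base-period weights):
ΣP(Year 0)Q(Year 1) = 13×85 + 20×18 = 1105 + 360 = 1465
ΣP(Year 0)Q(Year 0) = 13×66 + 20×17 = 858 + 340 = 1198
L = 1465 / 1198 × 100 = 122.2871
Paasche component (current-period weights):
ΣP(Year 1)Q(Year 1) = 17×85 + 17×18 = 1445 + 306 = 1751
ΣP(Year 1)Q(Year 0) = 17×66 + 17×17 = 1122 + 289 = 1411
P = 1751 / 1411 × 100 = 124.0964
Fisher = √(L × P) = √(122.2871 × 124.0964) = 123.1884

123.19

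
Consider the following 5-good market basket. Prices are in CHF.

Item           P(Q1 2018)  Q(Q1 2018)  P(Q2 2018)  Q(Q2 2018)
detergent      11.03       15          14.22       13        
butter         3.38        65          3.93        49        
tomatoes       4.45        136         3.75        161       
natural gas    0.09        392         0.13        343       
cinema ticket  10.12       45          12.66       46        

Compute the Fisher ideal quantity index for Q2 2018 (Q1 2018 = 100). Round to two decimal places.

101.64

Laspeyres component (base-period weights):
ΣP(Q1 2018)Q(Q2 2018) = 11.03×13 + 3.38×49 + 4.45×161 + 0.09×343 + 10.12×46 = 143.39 + 165.62 + 716.45 + 30.87 + 465.52 = 1521.85
ΣP(Q1 2018)Q(Q1 2018) = 11.03×15 + 3.38×65 + 4.45×136 + 0.09×392 + 10.12×45 = 165.45 + 219.7 + 605.2 + 35.28 + 455.4 = 1481.03
L = 1521.85 / 1481.03 × 100 = 102.7562
Paasche component (current-period weights):
ΣP(Q2 2018)Q(Q2 2018) = 14.22×13 + 3.93×49 + 3.75×161 + 0.13×343 + 12.66×46 = 184.86 + 192.57 + 603.75 + 44.59 + 582.36 = 1608.13
ΣP(Q2 2018)Q(Q1 2018) = 14.22×15 + 3.93×65 + 3.75×136 + 0.13×392 + 12.66×45 = 213.3 + 255.45 + 510 + 50.96 + 569.7 = 1599.41
P = 1608.13 / 1599.41 × 100 = 100.5452
Fisher = √(L × P) = √(102.7562 × 100.5452) = 101.6447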